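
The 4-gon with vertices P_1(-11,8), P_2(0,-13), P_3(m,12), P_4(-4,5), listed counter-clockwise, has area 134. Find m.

Write out the shoelace sum; only the two edges meeting at P_3 involve m:
2·Area = [(0·12 − m·(-13)) + (m·5 − (-4)·12)] + 166
       = 18·m + 214 = 268
⇒ m = 3.

3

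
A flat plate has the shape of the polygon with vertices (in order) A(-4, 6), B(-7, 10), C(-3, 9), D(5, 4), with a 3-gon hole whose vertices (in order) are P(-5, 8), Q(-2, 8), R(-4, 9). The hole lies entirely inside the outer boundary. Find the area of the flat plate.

Outer boundary:
Apply the shoelace formula: 2A = Σ (x_i·y_{i+1} − x_{i+1}·y_i), indices taken mod 4.
Cross-terms: 2, -33, -57, 46  ⇒  Σ = -42
Area = |Σ|/2 = 21.
Hole:
Apply the shoelace formula: 2A = Σ (x_i·y_{i+1} − x_{i+1}·y_i), indices taken mod 3.
Σ = (-24) + (14) + (13) = 3
Area = |Σ|/2 = 1.5.
Net area = 21 − 1.5 = 19.5.

19.5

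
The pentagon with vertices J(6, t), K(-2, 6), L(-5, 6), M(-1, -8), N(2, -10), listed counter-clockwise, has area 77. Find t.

-8

Write out the shoelace sum; only the two edges meeting at J involve t:
2·Area = [(2·t − 6·(-10)) + (6·6 − (-2)·t)] + 90
       = 4·t + 186 = 154
⇒ t = -8.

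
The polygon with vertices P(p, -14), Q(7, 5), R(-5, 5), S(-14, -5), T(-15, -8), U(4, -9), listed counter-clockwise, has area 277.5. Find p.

Write out the shoelace sum; only the two edges meeting at P involve p:
2·Area = [(4·(-14) − p·(-9)) + (p·5 − 7·(-14))] + 359
       = 14·p + 401 = 555
⇒ p = 11.

11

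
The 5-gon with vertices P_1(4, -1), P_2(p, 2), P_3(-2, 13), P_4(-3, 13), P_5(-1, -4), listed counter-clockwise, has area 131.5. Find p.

Write out the shoelace sum; only the two edges meeting at P_2 involve p:
2·Area = [(4·2 − p·(-1)) + (p·13 − (-2)·2)] + 55
       = 14·p + 67 = 263
⇒ p = 14.

14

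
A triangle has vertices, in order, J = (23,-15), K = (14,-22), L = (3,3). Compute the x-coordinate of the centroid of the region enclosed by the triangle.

Apply the shoelace (surveyor's) formula. First the cross-terms c_i = x_i·y_{i+1} − x_{i+1}·y_i:
  -296, 108, -114  ⇒  2A = -302, A = -151.
Then Σ (x_i + x_{i+1})·c_i = -12080, so x̄ = -12080 / (6·(-151)) = 40/3.

40/3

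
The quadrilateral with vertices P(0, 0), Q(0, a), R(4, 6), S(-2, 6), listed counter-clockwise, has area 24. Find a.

-3

Write out the shoelace sum; only the two edges meeting at Q involve a:
2·Area = [(0·a − 0·0) + (0·6 − 4·a)] + 36
       = -4·a + 36 = 48
⇒ a = -3.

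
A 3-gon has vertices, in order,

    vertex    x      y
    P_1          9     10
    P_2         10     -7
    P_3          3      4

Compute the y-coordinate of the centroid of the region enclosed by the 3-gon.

7/3

Apply the surveyor's formula. First the cross-terms c_i = x_i·y_{i+1} − x_{i+1}·y_i:
  -163, 61, -6  ⇒  2A = -108, A = -54.
Then Σ (y_i + y_{i+1})·c_i = -756, so ȳ = -756 / (6·(-54)) = 7/3.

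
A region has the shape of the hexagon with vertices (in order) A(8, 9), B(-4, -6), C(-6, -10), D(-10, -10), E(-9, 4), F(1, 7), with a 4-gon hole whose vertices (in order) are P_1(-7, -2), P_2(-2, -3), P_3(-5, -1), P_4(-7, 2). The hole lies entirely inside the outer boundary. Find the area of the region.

138.5

Outer boundary:
Apply the shoelace (surveyor's) formula: 2A = Σ (x_i·y_{i+1} − x_{i+1}·y_i), indices taken mod 6.
Cross-terms: -12, 4, -40, -130, -67, -47  ⇒  Σ = -292
Area = |Σ|/2 = 146.
Hole:
Apply the surveyor's formula: 2A = Σ (x_i·y_{i+1} − x_{i+1}·y_i), indices taken mod 4.
Σ = (17) + (-13) + (-17) + (28) = 15
Area = |Σ|/2 = 7.5.
Net area = 146 − 7.5 = 138.5.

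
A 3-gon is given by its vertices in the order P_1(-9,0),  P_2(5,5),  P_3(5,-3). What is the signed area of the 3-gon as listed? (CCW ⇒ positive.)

-56

Apply the shoelace (surveyor's) formula: 2A = Σ (x_i·y_{i+1} − x_{i+1}·y_i), indices taken mod 3.
Σ = (-45) + (-40) + (-27) = -112
Signed area = Σ/2 = -56 (negative ⇒ clockwise traversal).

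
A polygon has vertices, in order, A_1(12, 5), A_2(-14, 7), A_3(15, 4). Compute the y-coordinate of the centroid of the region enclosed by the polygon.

Apply the shoelace (surveyor's) formula. First the cross-terms c_i = x_i·y_{i+1} − x_{i+1}·y_i:
  154, -161, 27  ⇒  2A = 20, A = 10.
Then Σ (y_i + y_{i+1})·c_i = 320, so ȳ = 320 / (6·10) = 16/3.

16/3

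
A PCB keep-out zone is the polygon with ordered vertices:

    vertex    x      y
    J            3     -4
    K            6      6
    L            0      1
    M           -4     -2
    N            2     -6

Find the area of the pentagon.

45

Σ = (42) + (6) + (4) + (28) + (10) = 90
Area = |Σ|/2 = 45.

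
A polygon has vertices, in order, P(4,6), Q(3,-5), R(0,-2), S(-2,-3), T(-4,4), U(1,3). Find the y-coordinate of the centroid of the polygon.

0.6

Apply the surveyor's formula. First the cross-terms c_i = x_i·y_{i+1} − x_{i+1}·y_i:
  -38, -6, -4, -20, -16, -6  ⇒  2A = -90, A = -45.
Then Σ (y_i + y_{i+1})·c_i = -162, so ȳ = -162 / (6·(-45)) = 0.6.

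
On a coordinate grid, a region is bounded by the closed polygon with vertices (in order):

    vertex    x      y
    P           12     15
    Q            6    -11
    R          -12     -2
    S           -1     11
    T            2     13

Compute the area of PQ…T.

330.5

Apply the shoelace (surveyor's) formula: 2A = Σ (x_i·y_{i+1} − x_{i+1}·y_i), indices taken mod 5.
Σ = (-222) + (-144) + (-134) + (-35) + (-126) = -661
Area = |Σ|/2 = 330.5.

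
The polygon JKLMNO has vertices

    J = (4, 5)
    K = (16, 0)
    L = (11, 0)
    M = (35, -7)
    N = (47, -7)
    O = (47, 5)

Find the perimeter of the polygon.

110

|JK| = √((12)² + (-5)²) = √169 = 13
|KL| = √((-5)² + (0)²) = √25 = 5
|LM| = √((24)² + (-7)²) = √625 = 25
|MN| = √((12)² + (0)²) = √144 = 12
|NO| = √((0)² + (12)²) = √144 = 12
|OJ| = √((-43)² + (0)²) = √1849 = 43
Perimeter = 13 + 5 + 25 + 12 + 12 + 43 = 110.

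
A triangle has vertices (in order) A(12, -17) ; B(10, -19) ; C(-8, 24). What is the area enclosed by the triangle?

Apply the surveyor's formula: 2A = Σ (x_i·y_{i+1} − x_{i+1}·y_i), indices taken mod 3.
Σ = (-58) + (88) + (-152) = -122
Area = |Σ|/2 = 61.

61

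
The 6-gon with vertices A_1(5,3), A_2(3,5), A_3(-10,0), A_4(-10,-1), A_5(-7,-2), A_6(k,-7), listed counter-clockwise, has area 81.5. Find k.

The doubled signed area Σ (x_i y_{i+1} − x_{i+1} y_i) is linear in k.
With k=0 it equals 173; the coefficient of k is 5 (from the two edges through A_6).
So 5·k + 173 = 2·81.5 = 163 ⇒ k = -2.

-2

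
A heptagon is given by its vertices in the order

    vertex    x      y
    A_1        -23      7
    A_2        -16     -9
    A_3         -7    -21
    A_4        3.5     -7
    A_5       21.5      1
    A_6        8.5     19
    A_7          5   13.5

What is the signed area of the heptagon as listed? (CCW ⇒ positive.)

816.875

A_1→A_2: (-23)(-9) − (-16)(7) = 319
A_2→A_3: (-16)(-21) − (-7)(-9) = 273
A_3→A_4: (-7)(-7) − (3.5)(-21) = 122.5
A_4→A_5: (3.5)(1) − (21.5)(-7) = 154
A_5→A_6: (21.5)(19) − (8.5)(1) = 400
A_6→A_7: (8.5)(13.5) − (5)(19) = 19.75
A_7→A_1: (5)(7) − (-23)(13.5) = 345.5
Σ = 1633.75
Signed area = Σ/2 = 816.875 (positive ⇒ counter-clockwise traversal).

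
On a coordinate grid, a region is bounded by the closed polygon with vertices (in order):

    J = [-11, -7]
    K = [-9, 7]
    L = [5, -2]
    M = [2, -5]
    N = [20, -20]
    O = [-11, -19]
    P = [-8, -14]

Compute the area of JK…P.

Σ = (-140) + (-17) + (-21) + (60) + (-600) + (2) + (-98) = -814
Area = |Σ|/2 = 407.

407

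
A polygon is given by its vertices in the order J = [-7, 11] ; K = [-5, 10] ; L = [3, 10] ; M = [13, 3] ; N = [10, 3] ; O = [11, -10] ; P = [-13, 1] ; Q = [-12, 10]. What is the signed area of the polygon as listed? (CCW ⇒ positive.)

-319.5

Apply the shoelace (surveyor's) formula: 2A = Σ (x_i·y_{i+1} − x_{i+1}·y_i), indices taken mod 8.
Σ = (-15) + (-80) + (-121) + (9) + (-133) + (-119) + (-118) + (-62) = -639
Signed area = Σ/2 = -319.5 (negative ⇒ clockwise traversal).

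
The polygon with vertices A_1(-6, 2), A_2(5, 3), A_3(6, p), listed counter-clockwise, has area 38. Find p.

The doubled signed area Σ (x_i y_{i+1} − x_{i+1} y_i) is linear in p.
With p=0 it equals -34; the coefficient of p is 11 (from the two edges through A_3).
So 11·p + -34 = 2·38 = 76 ⇒ p = 10.

10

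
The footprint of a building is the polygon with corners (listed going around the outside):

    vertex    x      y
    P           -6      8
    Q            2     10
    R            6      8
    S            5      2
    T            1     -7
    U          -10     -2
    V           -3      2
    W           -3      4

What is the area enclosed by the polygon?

144.5

P→Q: (-6)(10) − (2)(8) = -76
Q→R: (2)(8) − (6)(10) = -44
R→S: (6)(2) − (5)(8) = -28
S→T: (5)(-7) − (1)(2) = -37
T→U: (1)(-2) − (-10)(-7) = -72
U→V: (-10)(2) − (-3)(-2) = -26
V→W: (-3)(4) − (-3)(2) = -6
W→P: (-3)(8) − (-6)(4) = 0
Σ = -289
Area = |Σ|/2 = 144.5.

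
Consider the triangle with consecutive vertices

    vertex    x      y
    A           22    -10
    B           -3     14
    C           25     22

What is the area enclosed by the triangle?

436

Apply the surveyor's formula: 2A = Σ (x_i·y_{i+1} − x_{i+1}·y_i), indices taken mod 3.
A→B: (22)(14) − (-3)(-10) = 278
B→C: (-3)(22) − (25)(14) = -416
C→A: (25)(-10) − (22)(22) = -734
Σ = -872
Area = |Σ|/2 = 436.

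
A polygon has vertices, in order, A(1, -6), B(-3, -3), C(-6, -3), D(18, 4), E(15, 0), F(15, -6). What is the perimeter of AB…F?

|AB| = √((-4)² + (3)²) = √25 = 5
|BC| = √((-3)² + (0)²) = √9 = 3
|CD| = √((24)² + (7)²) = √625 = 25
|DE| = √((-3)² + (-4)²) = √25 = 5
|EF| = √((0)² + (-6)²) = √36 = 6
|FA| = √((-14)² + (0)²) = √196 = 14
Perimeter = 5 + 3 + 25 + 5 + 6 + 14 = 58.

58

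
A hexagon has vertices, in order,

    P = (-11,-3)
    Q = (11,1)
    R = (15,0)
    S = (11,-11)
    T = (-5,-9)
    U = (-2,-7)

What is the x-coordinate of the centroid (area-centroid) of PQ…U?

800/183

Apply the shoelace formula. First the cross-terms c_i = x_i·y_{i+1} − x_{i+1}·y_i:
  22, -15, -165, -154, 17, -71  ⇒  2A = -366, A = -183.
Then Σ (x_i + x_{i+1})·c_i = -4800, so x̄ = -4800 / (6·(-183)) = 800/183.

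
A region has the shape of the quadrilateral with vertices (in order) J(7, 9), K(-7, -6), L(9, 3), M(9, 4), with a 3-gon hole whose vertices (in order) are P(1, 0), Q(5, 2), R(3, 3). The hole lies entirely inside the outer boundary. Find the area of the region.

54

Outer boundary:
Σ = (21) + (33) + (9) + (53) = 116
Area = |Σ|/2 = 58.
Hole:
Σ = (2) + (9) + (-3) = 8
Area = |Σ|/2 = 4.
Net area = 58 − 4 = 54.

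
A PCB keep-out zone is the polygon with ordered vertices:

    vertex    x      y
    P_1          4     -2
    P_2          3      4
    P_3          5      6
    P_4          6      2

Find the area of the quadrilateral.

13

Apply the shoelace (surveyor's) formula: 2A = Σ (x_i·y_{i+1} − x_{i+1}·y_i), indices taken mod 4.
Σ = (22) + (-2) + (-26) + (-20) = -26
Area = |Σ|/2 = 13.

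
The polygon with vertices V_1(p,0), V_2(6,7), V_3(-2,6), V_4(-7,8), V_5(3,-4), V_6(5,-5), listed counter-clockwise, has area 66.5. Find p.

The doubled signed area Σ (x_i y_{i+1} − x_{i+1} y_i) is linear in p.
With p=0 it equals 85; the coefficient of p is 12 (from the two edges through V_1).
So 12·p + 85 = 2·66.5 = 133 ⇒ p = 4.

4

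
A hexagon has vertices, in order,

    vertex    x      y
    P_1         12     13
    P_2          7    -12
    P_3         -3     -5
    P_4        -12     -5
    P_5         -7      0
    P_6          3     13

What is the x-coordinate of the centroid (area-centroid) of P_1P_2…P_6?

800/297

Apply the shoelace (surveyor's) formula. First the cross-terms c_i = x_i·y_{i+1} − x_{i+1}·y_i:
  -235, -71, -45, -35, -91, -117  ⇒  2A = -594, A = -297.
Then Σ (x_i + x_{i+1})·c_i = -4800, so x̄ = -4800 / (6·(-297)) = 800/297.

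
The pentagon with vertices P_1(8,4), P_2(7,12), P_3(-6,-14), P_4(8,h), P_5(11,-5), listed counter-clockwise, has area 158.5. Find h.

The doubled signed area Σ (x_i y_{i+1} − x_{i+1} y_i) is linear in h.
With h=0 it equals 198; the coefficient of h is -17 (from the two edges through P_4).
So -17·h + 198 = 2·158.5 = 317 ⇒ h = -7.

-7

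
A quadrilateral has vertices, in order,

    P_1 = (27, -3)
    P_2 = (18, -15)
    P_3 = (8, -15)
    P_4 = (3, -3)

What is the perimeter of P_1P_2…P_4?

|P_1P_2| = √((-9)² + (-12)²) = √225 = 15
|P_2P_3| = √((-10)² + (0)²) = √100 = 10
|P_3P_4| = √((-5)² + (12)²) = √169 = 13
|P_4P_1| = √((24)² + (0)²) = √576 = 24
Perimeter = 15 + 10 + 13 + 24 = 62.

62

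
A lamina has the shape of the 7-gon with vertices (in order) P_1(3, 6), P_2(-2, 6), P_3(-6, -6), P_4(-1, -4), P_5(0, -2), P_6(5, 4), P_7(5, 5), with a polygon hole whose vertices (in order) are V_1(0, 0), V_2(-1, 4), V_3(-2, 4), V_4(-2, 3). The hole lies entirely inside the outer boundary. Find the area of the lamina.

61

Outer boundary:
Apply the shoelace (surveyor's) formula: 2A = Σ (x_i·y_{i+1} − x_{i+1}·y_i), indices taken mod 7.
Cross-terms: 30, 48, 18, 2, 10, 5, 15  ⇒  Σ = 128
Area = |Σ|/2 = 64.
Hole:
Apply the surveyor's formula: 2A = Σ (x_i·y_{i+1} − x_{i+1}·y_i), indices taken mod 4.
V_1→V_2: (0)(4) − (-1)(0) = 0
V_2→V_3: (-1)(4) − (-2)(4) = 4
V_3→V_4: (-2)(3) − (-2)(4) = 2
V_4→V_1: (-2)(0) − (0)(3) = 0
Σ = 6
Area = |Σ|/2 = 3.
Net area = 64 − 3 = 61.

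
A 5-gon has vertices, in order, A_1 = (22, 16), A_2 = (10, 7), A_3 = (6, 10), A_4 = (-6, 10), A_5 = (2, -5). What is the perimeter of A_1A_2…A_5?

|A_1A_2| = √((-12)² + (-9)²) = √225 = 15
|A_2A_3| = √((-4)² + (3)²) = √25 = 5
|A_3A_4| = √((-12)² + (0)²) = √144 = 12
|A_4A_5| = √((8)² + (-15)²) = √289 = 17
|A_5A_1| = √((20)² + (21)²) = √841 = 29
Perimeter = 15 + 5 + 12 + 17 + 29 = 78.

78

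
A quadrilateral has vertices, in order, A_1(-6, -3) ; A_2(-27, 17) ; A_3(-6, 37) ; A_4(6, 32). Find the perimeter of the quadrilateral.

|A_1A_2| = √((-21)² + (20)²) = √841 = 29
|A_2A_3| = √((21)² + (20)²) = √841 = 29
|A_3A_4| = √((12)² + (-5)²) = √169 = 13
|A_4A_1| = √((-12)² + (-35)²) = √1369 = 37
Perimeter = 29 + 29 + 13 + 37 = 108.

108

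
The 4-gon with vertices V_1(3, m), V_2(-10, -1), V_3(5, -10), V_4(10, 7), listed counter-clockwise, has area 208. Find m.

Write out the shoelace sum; only the two edges meeting at V_1 involve m:
2·Area = [(10·m − 3·7) + (3·(-1) − (-10)·m)] + 240
       = 20·m + 216 = 416
⇒ m = 10.

10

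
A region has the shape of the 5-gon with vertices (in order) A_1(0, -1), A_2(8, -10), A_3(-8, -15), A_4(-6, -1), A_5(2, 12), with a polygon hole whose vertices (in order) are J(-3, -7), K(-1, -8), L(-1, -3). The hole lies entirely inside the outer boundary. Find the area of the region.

168

Outer boundary:
Cross-terms: 8, -200, -82, -70, -2  ⇒  Σ = -346
Area = |Σ|/2 = 173.
Hole:
Apply the surveyor's formula: 2A = Σ (x_i·y_{i+1} − x_{i+1}·y_i), indices taken mod 3.
Σ = (17) + (-5) + (-2) = 10
Area = |Σ|/2 = 5.
Net area = 173 − 5 = 168.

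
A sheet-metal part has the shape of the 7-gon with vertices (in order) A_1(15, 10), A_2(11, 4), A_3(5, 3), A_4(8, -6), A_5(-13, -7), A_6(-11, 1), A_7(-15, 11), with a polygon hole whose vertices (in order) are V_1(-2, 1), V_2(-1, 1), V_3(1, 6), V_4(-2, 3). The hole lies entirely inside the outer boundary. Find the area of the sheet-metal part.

Outer boundary:
Σ = (-50) + (13) + (-54) + (-134) + (-90) + (-106) + (-315) = -736
Area = |Σ|/2 = 368.
Hole:
Apply the shoelace formula: 2A = Σ (x_i·y_{i+1} − x_{i+1}·y_i), indices taken mod 4.
Cross-terms: -1, -7, 15, 4  ⇒  Σ = 11
Area = |Σ|/2 = 5.5.
Net area = 368 − 5.5 = 362.5.

362.5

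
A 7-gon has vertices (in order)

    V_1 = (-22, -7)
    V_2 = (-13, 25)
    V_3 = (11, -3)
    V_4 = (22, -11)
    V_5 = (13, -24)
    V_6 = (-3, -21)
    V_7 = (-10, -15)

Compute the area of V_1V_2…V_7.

1043.5

Apply Gauss's area formula: 2A = Σ (x_i·y_{i+1} − x_{i+1}·y_i), indices taken mod 7.
Σ = (-641) + (-236) + (-55) + (-385) + (-345) + (-165) + (-260) = -2087
Area = |Σ|/2 = 1043.5.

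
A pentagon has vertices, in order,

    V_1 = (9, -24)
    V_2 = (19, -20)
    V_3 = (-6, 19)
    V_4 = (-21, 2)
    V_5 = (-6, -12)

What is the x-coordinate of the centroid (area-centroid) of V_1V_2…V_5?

Apply the surveyor's formula. First the cross-terms c_i = x_i·y_{i+1} − x_{i+1}·y_i:
  276, 241, 387, 264, 252  ⇒  2A = 1420, A = 710.
Then Σ (x_i + x_{i+1})·c_i = -5960, so x̄ = -5960 / (6·710) = -298/213.

-298/213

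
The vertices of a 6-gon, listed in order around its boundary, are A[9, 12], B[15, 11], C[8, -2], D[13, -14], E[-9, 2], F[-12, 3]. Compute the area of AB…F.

279.5

Apply the shoelace formula: 2A = Σ (x_i·y_{i+1} − x_{i+1}·y_i), indices taken mod 6.
Cross-terms: -81, -118, -86, -100, -3, -171  ⇒  Σ = -559
Area = |Σ|/2 = 279.5.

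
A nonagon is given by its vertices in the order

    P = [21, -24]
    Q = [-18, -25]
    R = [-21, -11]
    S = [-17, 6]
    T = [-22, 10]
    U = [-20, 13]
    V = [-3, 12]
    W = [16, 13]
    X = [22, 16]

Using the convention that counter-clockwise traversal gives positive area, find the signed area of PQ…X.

Σ = (-957) + (-327) + (-313) + (-38) + (-86) + (-201) + (-231) + (-30) + (-864) = -3047
Signed area = Σ/2 = -1523.5 (negative ⇒ clockwise traversal).

-1523.5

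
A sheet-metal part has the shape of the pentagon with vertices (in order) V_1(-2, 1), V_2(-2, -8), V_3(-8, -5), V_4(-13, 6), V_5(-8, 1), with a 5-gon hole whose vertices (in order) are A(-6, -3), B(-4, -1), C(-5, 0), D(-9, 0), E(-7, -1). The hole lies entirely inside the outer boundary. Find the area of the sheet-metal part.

Outer boundary:
Apply the shoelace (surveyor's) formula: 2A = Σ (x_i·y_{i+1} − x_{i+1}·y_i), indices taken mod 5.
Cross-terms: 18, -54, -113, 35, -6  ⇒  Σ = -120
Area = |Σ|/2 = 60.
Hole:
Apply Gauss's area formula: 2A = Σ (x_i·y_{i+1} − x_{i+1}·y_i), indices taken mod 5.
A→B: (-6)(-1) − (-4)(-3) = -6
B→C: (-4)(0) − (-5)(-1) = -5
C→D: (-5)(0) − (-9)(0) = 0
D→E: (-9)(-1) − (-7)(0) = 9
E→A: (-7)(-3) − (-6)(-1) = 15
Σ = 13
Area = |Σ|/2 = 6.5.
Net area = 60 − 6.5 = 53.5.

53.5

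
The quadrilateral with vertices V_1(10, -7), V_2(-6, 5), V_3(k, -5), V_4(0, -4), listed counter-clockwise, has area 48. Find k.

-2

The doubled signed area Σ (x_i y_{i+1} − x_{i+1} y_i) is linear in k.
With k=0 it equals 78; the coefficient of k is -9 (from the two edges through V_3).
So -9·k + 78 = 2·48 = 96 ⇒ k = -2.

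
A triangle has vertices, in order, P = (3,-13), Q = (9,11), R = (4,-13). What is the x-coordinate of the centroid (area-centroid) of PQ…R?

Apply the shoelace (surveyor's) formula. First the cross-terms c_i = x_i·y_{i+1} − x_{i+1}·y_i:
  150, -161, -13  ⇒  2A = -24, A = -12.
Then Σ (x_i + x_{i+1})·c_i = -384, so x̄ = -384 / (6·(-12)) = 16/3.

16/3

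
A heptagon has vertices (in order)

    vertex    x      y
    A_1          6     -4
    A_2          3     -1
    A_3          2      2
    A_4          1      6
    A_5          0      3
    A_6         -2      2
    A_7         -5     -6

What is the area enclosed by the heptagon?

Apply the shoelace (surveyor's) formula: 2A = Σ (x_i·y_{i+1} − x_{i+1}·y_i), indices taken mod 7.
Cross-terms: 6, 8, 10, 3, 6, 22, 56  ⇒  Σ = 111
Area = |Σ|/2 = 55.5.

55.5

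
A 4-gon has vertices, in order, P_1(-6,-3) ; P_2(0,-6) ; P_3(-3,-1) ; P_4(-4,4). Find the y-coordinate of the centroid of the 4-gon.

Apply the shoelace (surveyor's) formula. First the cross-terms c_i = x_i·y_{i+1} − x_{i+1}·y_i:
  36, -18, -16, 36  ⇒  2A = 38, A = 19.
Then Σ (y_i + y_{i+1})·c_i = -210, so ȳ = -210 / (6·19) = -35/19.

-35/19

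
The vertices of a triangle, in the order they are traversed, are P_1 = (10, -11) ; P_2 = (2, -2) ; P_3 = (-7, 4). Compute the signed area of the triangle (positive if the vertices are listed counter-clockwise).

Apply Gauss's area formula: 2A = Σ (x_i·y_{i+1} − x_{i+1}·y_i), indices taken mod 3.
P_1→P_2: (10)(-2) − (2)(-11) = 2
P_2→P_3: (2)(4) − (-7)(-2) = -6
P_3→P_1: (-7)(-11) − (10)(4) = 37
Σ = 33
Signed area = Σ/2 = 16.5 (positive ⇒ counter-clockwise traversal).

16.5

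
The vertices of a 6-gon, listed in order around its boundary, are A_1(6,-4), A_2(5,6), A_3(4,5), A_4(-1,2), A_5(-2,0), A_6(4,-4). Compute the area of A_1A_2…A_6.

45

Apply the shoelace (surveyor's) formula: 2A = Σ (x_i·y_{i+1} − x_{i+1}·y_i), indices taken mod 6.
Σ = (56) + (1) + (13) + (4) + (8) + (8) = 90
Area = |Σ|/2 = 45.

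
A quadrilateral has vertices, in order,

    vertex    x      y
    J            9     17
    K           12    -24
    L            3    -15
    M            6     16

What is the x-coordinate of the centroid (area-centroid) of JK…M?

91/12

Apply the shoelace (surveyor's) formula. First the cross-terms c_i = x_i·y_{i+1} − x_{i+1}·y_i:
  -420, -108, 138, -42  ⇒  2A = -432, A = -216.
Then Σ (x_i + x_{i+1})·c_i = -9828, so x̄ = -9828 / (6·(-216)) = 91/12.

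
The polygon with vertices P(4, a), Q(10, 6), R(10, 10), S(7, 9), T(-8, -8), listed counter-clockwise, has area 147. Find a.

-9

The doubled signed area Σ (x_i y_{i+1} − x_{i+1} y_i) is linear in a.
With a=0 it equals 132; the coefficient of a is -18 (from the two edges through P).
So -18·a + 132 = 2·147 = 294 ⇒ a = -9.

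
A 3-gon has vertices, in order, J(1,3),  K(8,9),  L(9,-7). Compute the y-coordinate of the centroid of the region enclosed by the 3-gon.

Apply the surveyor's formula. First the cross-terms c_i = x_i·y_{i+1} − x_{i+1}·y_i:
  -15, -137, 34  ⇒  2A = -118, A = -59.
Then Σ (y_i + y_{i+1})·c_i = -590, so ȳ = -590 / (6·(-59)) = 5/3.

5/3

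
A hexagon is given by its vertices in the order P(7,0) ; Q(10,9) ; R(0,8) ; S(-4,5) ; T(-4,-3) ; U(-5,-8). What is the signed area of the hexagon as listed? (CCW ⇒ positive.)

Apply Gauss's area formula: 2A = Σ (x_i·y_{i+1} − x_{i+1}·y_i), indices taken mod 6.
Cross-terms: 63, 80, 32, 32, 17, 56  ⇒  Σ = 280
Signed area = Σ/2 = 140 (positive ⇒ counter-clockwise traversal).

140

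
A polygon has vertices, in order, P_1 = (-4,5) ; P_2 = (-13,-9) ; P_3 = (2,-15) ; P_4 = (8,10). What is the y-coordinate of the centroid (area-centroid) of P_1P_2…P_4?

Apply the shoelace (surveyor's) formula. First the cross-terms c_i = x_i·y_{i+1} − x_{i+1}·y_i:
  101, 213, 140, 80  ⇒  2A = 534, A = 267.
Then Σ (y_i + y_{i+1})·c_i = -5016, so ȳ = -5016 / (6·267) = -836/267.

-836/267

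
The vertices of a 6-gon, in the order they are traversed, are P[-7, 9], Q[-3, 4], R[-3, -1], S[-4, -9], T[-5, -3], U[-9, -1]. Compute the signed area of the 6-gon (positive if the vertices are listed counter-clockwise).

Σ = (-1) + (15) + (23) + (-33) + (-22) + (-88) = -106
Signed area = Σ/2 = -53 (negative ⇒ clockwise traversal).

-53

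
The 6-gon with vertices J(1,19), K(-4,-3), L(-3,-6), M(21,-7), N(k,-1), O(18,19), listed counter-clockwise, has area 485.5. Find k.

16

The doubled signed area Σ (x_i y_{i+1} − x_{i+1} y_i) is linear in k.
With k=0 it equals 555; the coefficient of k is 26 (from the two edges through N).
So 26·k + 555 = 2·485.5 = 971 ⇒ k = 16.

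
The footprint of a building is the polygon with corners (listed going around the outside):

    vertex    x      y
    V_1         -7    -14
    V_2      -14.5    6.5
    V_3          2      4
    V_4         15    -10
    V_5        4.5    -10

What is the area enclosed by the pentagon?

Apply Gauss's area formula: 2A = Σ (x_i·y_{i+1} − x_{i+1}·y_i), indices taken mod 5.
Cross-terms: -248.5, -71, -80, -105, -133  ⇒  Σ = -637.5
Area = |Σ|/2 = 318.75.

318.75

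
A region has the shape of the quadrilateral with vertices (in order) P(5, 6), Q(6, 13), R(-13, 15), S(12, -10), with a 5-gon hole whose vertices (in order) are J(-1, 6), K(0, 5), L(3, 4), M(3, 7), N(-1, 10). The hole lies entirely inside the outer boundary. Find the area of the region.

Outer boundary:
P→Q: (5)(13) − (6)(6) = 29
Q→R: (6)(15) − (-13)(13) = 259
R→S: (-13)(-10) − (12)(15) = -50
S→P: (12)(6) − (5)(-10) = 122
Σ = 360
Area = |Σ|/2 = 180.
Hole:
Apply Gauss's area formula: 2A = Σ (x_i·y_{i+1} − x_{i+1}·y_i), indices taken mod 5.
Cross-terms: -5, -15, 9, 37, 4  ⇒  Σ = 30
Area = |Σ|/2 = 15.
Net area = 180 − 15 = 165.

165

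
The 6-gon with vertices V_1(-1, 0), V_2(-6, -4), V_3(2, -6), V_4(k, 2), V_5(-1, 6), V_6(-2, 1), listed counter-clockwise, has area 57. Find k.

4

Write out the shoelace sum; only the two edges meeting at V_4 involve k:
2·Area = [(2·2 − k·(-6)) + (k·6 − (-1)·2)] + 60
       = 12·k + 66 = 114
⇒ k = 4.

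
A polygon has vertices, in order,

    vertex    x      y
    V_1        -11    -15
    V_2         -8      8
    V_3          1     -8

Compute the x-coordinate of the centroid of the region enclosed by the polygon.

-6

Apply the surveyor's formula. First the cross-terms c_i = x_i·y_{i+1} − x_{i+1}·y_i:
  -208, 56, -103  ⇒  2A = -255, A = -127.5.
Then Σ (x_i + x_{i+1})·c_i = 4590, so x̄ = 4590 / (6·(-127.5)) = -6.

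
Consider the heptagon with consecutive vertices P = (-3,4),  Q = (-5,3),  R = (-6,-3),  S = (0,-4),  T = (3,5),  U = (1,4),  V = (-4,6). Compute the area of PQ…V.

Apply the shoelace formula: 2A = Σ (x_i·y_{i+1} − x_{i+1}·y_i), indices taken mod 7.
P→Q: (-3)(3) − (-5)(4) = 11
Q→R: (-5)(-3) − (-6)(3) = 33
R→S: (-6)(-4) − (0)(-3) = 24
S→T: (0)(5) − (3)(-4) = 12
T→U: (3)(4) − (1)(5) = 7
U→V: (1)(6) − (-4)(4) = 22
V→P: (-4)(4) − (-3)(6) = 2
Σ = 111
Area = |Σ|/2 = 55.5.

55.5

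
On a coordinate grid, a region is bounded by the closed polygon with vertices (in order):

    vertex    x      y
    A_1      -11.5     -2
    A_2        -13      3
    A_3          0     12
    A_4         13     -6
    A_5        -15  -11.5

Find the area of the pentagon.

357.125

Apply the surveyor's formula: 2A = Σ (x_i·y_{i+1} − x_{i+1}·y_i), indices taken mod 5.
A_1→A_2: (-11.5)(3) − (-13)(-2) = -60.5
A_2→A_3: (-13)(12) − (0)(3) = -156
A_3→A_4: (0)(-6) − (13)(12) = -156
A_4→A_5: (13)(-11.5) − (-15)(-6) = -239.5
A_5→A_1: (-15)(-2) − (-11.5)(-11.5) = -102.25
Σ = -714.25
Area = |Σ|/2 = 357.125.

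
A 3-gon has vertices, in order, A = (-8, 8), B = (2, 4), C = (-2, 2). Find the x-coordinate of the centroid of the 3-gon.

-8/3

Apply the shoelace formula. First the cross-terms c_i = x_i·y_{i+1} − x_{i+1}·y_i:
  -48, 12, 0  ⇒  2A = -36, A = -18.
Then Σ (x_i + x_{i+1})·c_i = 288, so x̄ = 288 / (6·(-18)) = -8/3.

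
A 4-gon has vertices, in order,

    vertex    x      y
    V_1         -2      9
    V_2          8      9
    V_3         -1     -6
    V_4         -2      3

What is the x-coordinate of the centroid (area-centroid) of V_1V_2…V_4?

20/13

Apply the shoelace (surveyor's) formula. First the cross-terms c_i = x_i·y_{i+1} − x_{i+1}·y_i:
  -90, -39, -15, -12  ⇒  2A = -156, A = -78.
Then Σ (x_i + x_{i+1})·c_i = -720, so x̄ = -720 / (6·(-78)) = 20/13.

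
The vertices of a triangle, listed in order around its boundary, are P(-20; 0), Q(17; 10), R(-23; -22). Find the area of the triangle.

Apply Gauss's area formula: 2A = Σ (x_i·y_{i+1} − x_{i+1}·y_i), indices taken mod 3.
P→Q: (-20)(10) − (17)(0) = -200
Q→R: (17)(-22) − (-23)(10) = -144
R→P: (-23)(0) − (-20)(-22) = -440
Σ = -784
Area = |Σ|/2 = 392.

392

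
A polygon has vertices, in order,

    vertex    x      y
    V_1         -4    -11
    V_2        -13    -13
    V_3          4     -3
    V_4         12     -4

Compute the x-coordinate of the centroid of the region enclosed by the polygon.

Apply Gauss's area formula. First the cross-terms c_i = x_i·y_{i+1} − x_{i+1}·y_i:
  -91, 91, 20, -148  ⇒  2A = -128, A = -64.
Then Σ (x_i + x_{i+1})·c_i = -136, so x̄ = -136 / (6·(-64)) = 17/48.

17/48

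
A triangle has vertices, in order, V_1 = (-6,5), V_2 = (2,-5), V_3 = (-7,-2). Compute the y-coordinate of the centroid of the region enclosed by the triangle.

Apply the shoelace formula. First the cross-terms c_i = x_i·y_{i+1} − x_{i+1}·y_i:
  20, -39, -47  ⇒  2A = -66, A = -33.
Then Σ (y_i + y_{i+1})·c_i = 132, so ȳ = 132 / (6·(-33)) = -2/3.

-2/3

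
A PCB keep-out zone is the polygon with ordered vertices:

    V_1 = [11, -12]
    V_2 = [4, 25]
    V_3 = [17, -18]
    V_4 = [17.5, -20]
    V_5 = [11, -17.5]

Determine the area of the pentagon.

Apply the surveyor's formula: 2A = Σ (x_i·y_{i+1} − x_{i+1}·y_i), indices taken mod 5.
Cross-terms: 323, -497, -25, -86.25, 60.5  ⇒  Σ = -224.75
Area = |Σ|/2 = 112.375.

112.375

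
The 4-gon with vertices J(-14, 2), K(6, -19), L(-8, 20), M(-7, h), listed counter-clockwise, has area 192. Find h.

6

Write out the shoelace sum; only the two edges meeting at M involve h:
2·Area = [((-8)·h − (-7)·20) + ((-7)·2 − (-14)·h)] + 222
       = 6·h + 348 = 384
⇒ h = 6.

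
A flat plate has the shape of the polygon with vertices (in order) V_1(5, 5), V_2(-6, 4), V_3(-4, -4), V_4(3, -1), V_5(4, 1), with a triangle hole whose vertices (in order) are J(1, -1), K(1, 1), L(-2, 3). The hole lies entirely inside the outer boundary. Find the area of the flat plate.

61

Outer boundary:
Apply the shoelace (surveyor's) formula: 2A = Σ (x_i·y_{i+1} − x_{i+1}·y_i), indices taken mod 5.
V_1→V_2: (5)(4) − (-6)(5) = 50
V_2→V_3: (-6)(-4) − (-4)(4) = 40
V_3→V_4: (-4)(-1) − (3)(-4) = 16
V_4→V_5: (3)(1) − (4)(-1) = 7
V_5→V_1: (4)(5) − (5)(1) = 15
Σ = 128
Area = |Σ|/2 = 64.
Hole:
Cross-terms: 2, 5, -1  ⇒  Σ = 6
Area = |Σ|/2 = 3.
Net area = 64 − 3 = 61.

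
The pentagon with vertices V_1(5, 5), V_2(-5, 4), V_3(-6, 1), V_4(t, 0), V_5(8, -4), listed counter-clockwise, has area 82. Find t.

Write out the shoelace sum; only the two edges meeting at V_4 involve t:
2·Area = [((-6)·0 − t·1) + (t·(-4) − 8·0)] + 124
       = -5·t + 124 = 164
⇒ t = -8.

-8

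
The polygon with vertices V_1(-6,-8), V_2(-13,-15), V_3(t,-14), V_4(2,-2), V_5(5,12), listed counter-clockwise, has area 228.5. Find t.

15

Write out the shoelace sum; only the two edges meeting at V_3 involve t:
2·Area = [((-13)·(-14) − t·(-15)) + (t·(-2) − 2·(-14))] + 52
       = 13·t + 262 = 457
⇒ t = 15.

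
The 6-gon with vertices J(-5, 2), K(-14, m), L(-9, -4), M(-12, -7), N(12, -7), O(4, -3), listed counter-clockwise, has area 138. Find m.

The doubled signed area Σ (x_i y_{i+1} − x_{i+1} y_i) is linear in m.
With m=0 it equals 252; the coefficient of m is 4 (from the two edges through K).
So 4·m + 252 = 2·138 = 276 ⇒ m = 6.

6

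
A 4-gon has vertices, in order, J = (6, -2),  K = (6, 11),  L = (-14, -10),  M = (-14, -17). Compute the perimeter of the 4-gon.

74

|JK| = √((0)² + (13)²) = √169 = 13
|KL| = √((-20)² + (-21)²) = √841 = 29
|LM| = √((0)² + (-7)²) = √49 = 7
|MJ| = √((20)² + (15)²) = √625 = 25
Perimeter = 13 + 29 + 7 + 25 = 74.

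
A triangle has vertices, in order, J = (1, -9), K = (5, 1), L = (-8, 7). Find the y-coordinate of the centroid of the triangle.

-1/3

Apply the shoelace (surveyor's) formula. First the cross-terms c_i = x_i·y_{i+1} − x_{i+1}·y_i:
  46, 43, 65  ⇒  2A = 154, A = 77.
Then Σ (y_i + y_{i+1})·c_i = -154, so ȳ = -154 / (6·77) = -1/3.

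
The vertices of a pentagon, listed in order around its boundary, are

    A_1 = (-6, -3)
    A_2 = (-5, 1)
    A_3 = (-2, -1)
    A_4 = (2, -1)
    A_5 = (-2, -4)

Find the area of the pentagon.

19

Cross-terms: -21, 7, 4, -10, -18  ⇒  Σ = -38
Area = |Σ|/2 = 19.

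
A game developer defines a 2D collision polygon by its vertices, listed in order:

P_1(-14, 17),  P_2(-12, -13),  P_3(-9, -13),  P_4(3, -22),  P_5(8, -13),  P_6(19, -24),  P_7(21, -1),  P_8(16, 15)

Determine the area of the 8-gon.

Σ = (386) + (39) + (237) + (137) + (55) + (485) + (331) + (482) = 2152
Area = |Σ|/2 = 1076.

1076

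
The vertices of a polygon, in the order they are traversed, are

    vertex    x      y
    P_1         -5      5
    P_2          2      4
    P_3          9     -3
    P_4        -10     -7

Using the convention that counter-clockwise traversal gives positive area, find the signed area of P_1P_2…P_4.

-125

Apply the shoelace formula: 2A = Σ (x_i·y_{i+1} − x_{i+1}·y_i), indices taken mod 4.
P_1→P_2: (-5)(4) − (2)(5) = -30
P_2→P_3: (2)(-3) − (9)(4) = -42
P_3→P_4: (9)(-7) − (-10)(-3) = -93
P_4→P_1: (-10)(5) − (-5)(-7) = -85
Σ = -250
Signed area = Σ/2 = -125 (negative ⇒ clockwise traversal).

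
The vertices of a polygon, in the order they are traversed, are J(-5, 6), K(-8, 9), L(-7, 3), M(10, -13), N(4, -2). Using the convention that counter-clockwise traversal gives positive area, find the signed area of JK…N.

74.5

Apply the shoelace formula: 2A = Σ (x_i·y_{i+1} − x_{i+1}·y_i), indices taken mod 5.
Cross-terms: 3, 39, 61, 32, 14  ⇒  Σ = 149
Signed area = Σ/2 = 74.5 (positive ⇒ counter-clockwise traversal).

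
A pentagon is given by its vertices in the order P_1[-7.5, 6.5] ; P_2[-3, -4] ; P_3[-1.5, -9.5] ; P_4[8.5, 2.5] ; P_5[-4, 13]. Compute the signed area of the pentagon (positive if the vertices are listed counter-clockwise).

170.5

Σ = (49.5) + (22.5) + (77) + (120.5) + (71.5) = 341
Signed area = Σ/2 = 170.5 (positive ⇒ counter-clockwise traversal).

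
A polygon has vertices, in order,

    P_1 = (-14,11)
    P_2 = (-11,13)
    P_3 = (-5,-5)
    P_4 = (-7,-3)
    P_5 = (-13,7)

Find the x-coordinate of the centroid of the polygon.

-10

Apply the shoelace (surveyor's) formula. First the cross-terms c_i = x_i·y_{i+1} − x_{i+1}·y_i:
  -61, 120, -20, -88, -45  ⇒  2A = -94, A = -47.
Then Σ (x_i + x_{i+1})·c_i = 2820, so x̄ = 2820 / (6·(-47)) = -10.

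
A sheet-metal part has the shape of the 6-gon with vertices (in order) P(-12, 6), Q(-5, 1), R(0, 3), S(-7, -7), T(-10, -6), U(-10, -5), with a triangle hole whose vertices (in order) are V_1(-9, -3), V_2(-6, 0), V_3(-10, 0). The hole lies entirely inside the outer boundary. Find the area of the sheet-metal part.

Outer boundary:
Apply Gauss's area formula: 2A = Σ (x_i·y_{i+1} − x_{i+1}·y_i), indices taken mod 6.
Σ = (18) + (-15) + (21) + (-28) + (-10) + (-120) = -134
Area = |Σ|/2 = 67.
Hole:
Apply the surveyor's formula: 2A = Σ (x_i·y_{i+1} − x_{i+1}·y_i), indices taken mod 3.
Cross-terms: -18, 0, 30  ⇒  Σ = 12
Area = |Σ|/2 = 6.
Net area = 67 − 6 = 61.

61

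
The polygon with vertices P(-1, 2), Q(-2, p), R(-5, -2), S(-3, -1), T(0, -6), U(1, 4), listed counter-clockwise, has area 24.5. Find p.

Write out the shoelace sum; only the two edges meeting at Q involve p:
2·Area = [((-1)·p − (-2)·2) + ((-2)·(-2) − (-5)·p)] + 29
       = 4·p + 37 = 49
⇒ p = 3.

3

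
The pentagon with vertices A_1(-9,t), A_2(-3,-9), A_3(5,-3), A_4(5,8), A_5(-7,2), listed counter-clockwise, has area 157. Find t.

-10

Write out the shoelace sum; only the two edges meeting at A_1 involve t:
2·Area = [((-7)·t − (-9)·2) + ((-9)·(-9) − (-3)·t)] + 175
       = -4·t + 274 = 314
⇒ t = -10.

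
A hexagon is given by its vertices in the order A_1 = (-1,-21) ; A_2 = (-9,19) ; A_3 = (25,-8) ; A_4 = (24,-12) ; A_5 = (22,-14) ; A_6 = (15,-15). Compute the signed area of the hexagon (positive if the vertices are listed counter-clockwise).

Apply the shoelace formula: 2A = Σ (x_i·y_{i+1} − x_{i+1}·y_i), indices taken mod 6.
A_1→A_2: (-1)(19) − (-9)(-21) = -208
A_2→A_3: (-9)(-8) − (25)(19) = -403
A_3→A_4: (25)(-12) − (24)(-8) = -108
A_4→A_5: (24)(-14) − (22)(-12) = -72
A_5→A_6: (22)(-15) − (15)(-14) = -120
A_6→A_1: (15)(-21) − (-1)(-15) = -330
Σ = -1241
Signed area = Σ/2 = -620.5 (negative ⇒ clockwise traversal).

-620.5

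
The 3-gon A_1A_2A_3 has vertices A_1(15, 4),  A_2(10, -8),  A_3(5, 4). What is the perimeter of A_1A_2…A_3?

|A_1A_2| = √((-5)² + (-12)²) = √169 = 13
|A_2A_3| = √((-5)² + (12)²) = √169 = 13
|A_3A_1| = √((10)² + (0)²) = √100 = 10
Perimeter = 13 + 13 + 10 = 36.

36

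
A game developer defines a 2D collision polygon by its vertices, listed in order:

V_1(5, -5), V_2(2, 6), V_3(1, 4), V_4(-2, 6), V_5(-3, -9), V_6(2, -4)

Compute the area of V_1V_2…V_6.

66

Apply the shoelace formula: 2A = Σ (x_i·y_{i+1} − x_{i+1}·y_i), indices taken mod 6.
Σ = (40) + (2) + (14) + (36) + (30) + (10) = 132
Area = |Σ|/2 = 66.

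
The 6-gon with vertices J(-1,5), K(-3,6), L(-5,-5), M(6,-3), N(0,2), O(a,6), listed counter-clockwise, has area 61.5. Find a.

Write out the shoelace sum; only the two edges meeting at O involve a:
2·Area = [(0·6 − a·2) + (a·5 − (-1)·6)] + 111
       = 3·a + 117 = 123
⇒ a = 2.

2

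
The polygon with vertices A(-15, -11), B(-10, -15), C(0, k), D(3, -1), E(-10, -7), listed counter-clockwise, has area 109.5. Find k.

-10

The doubled signed area Σ (x_i y_{i+1} − x_{i+1} y_i) is linear in k.
With k=0 it equals 89; the coefficient of k is -13 (from the two edges through C).
So -13·k + 89 = 2·109.5 = 219 ⇒ k = -10.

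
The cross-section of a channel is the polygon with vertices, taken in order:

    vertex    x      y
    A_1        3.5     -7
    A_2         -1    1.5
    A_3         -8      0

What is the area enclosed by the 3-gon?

Apply Gauss's area formula: 2A = Σ (x_i·y_{i+1} − x_{i+1}·y_i), indices taken mod 3.
A_1→A_2: (3.5)(1.5) − (-1)(-7) = -1.75
A_2→A_3: (-1)(0) − (-8)(1.5) = 12
A_3→A_1: (-8)(-7) − (3.5)(0) = 56
Σ = 66.25
Area = |Σ|/2 = 33.125.

33.125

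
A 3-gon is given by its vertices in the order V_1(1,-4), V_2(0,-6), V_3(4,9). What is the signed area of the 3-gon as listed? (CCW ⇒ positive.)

Apply the shoelace (surveyor's) formula: 2A = Σ (x_i·y_{i+1} − x_{i+1}·y_i), indices taken mod 3.
Σ = (-6) + (24) + (-25) = -7
Signed area = Σ/2 = -3.5 (negative ⇒ clockwise traversal).

-3.5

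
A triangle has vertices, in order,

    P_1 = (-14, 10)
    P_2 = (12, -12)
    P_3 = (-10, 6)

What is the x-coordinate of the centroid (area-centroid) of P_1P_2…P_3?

Apply Gauss's area formula. First the cross-terms c_i = x_i·y_{i+1} − x_{i+1}·y_i:
  48, -48, -16  ⇒  2A = -16, A = -8.
Then Σ (x_i + x_{i+1})·c_i = 192, so x̄ = 192 / (6·(-8)) = -4.

-4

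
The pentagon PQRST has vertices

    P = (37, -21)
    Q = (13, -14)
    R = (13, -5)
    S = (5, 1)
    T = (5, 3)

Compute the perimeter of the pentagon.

86

|PQ| = √((-24)² + (7)²) = √625 = 25
|QR| = √((0)² + (9)²) = √81 = 9
|RS| = √((-8)² + (6)²) = √100 = 10
|ST| = √((0)² + (2)²) = √4 = 2
|TP| = √((32)² + (-24)²) = √1600 = 40
Perimeter = 25 + 9 + 10 + 2 + 40 = 86.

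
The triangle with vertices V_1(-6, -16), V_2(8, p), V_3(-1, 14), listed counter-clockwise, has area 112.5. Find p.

23

Write out the shoelace sum; only the two edges meeting at V_2 involve p:
2·Area = [((-6)·p − 8·(-16)) + (8·14 − (-1)·p)] + 100
       = -5·p + 340 = 225
⇒ p = 23.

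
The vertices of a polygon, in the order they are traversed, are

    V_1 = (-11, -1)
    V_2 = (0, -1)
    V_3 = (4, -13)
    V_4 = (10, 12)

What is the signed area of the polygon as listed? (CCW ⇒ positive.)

157.5

Σ = (11) + (4) + (178) + (122) = 315
Signed area = Σ/2 = 157.5 (positive ⇒ counter-clockwise traversal).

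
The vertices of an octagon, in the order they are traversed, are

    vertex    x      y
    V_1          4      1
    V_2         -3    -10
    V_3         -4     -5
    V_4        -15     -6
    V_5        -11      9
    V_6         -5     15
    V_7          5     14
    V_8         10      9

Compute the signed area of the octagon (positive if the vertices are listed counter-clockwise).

-350

Apply the shoelace formula: 2A = Σ (x_i·y_{i+1} − x_{i+1}·y_i), indices taken mod 8.
Σ = (-37) + (-25) + (-51) + (-201) + (-120) + (-145) + (-95) + (-26) = -700
Signed area = Σ/2 = -350 (negative ⇒ clockwise traversal).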